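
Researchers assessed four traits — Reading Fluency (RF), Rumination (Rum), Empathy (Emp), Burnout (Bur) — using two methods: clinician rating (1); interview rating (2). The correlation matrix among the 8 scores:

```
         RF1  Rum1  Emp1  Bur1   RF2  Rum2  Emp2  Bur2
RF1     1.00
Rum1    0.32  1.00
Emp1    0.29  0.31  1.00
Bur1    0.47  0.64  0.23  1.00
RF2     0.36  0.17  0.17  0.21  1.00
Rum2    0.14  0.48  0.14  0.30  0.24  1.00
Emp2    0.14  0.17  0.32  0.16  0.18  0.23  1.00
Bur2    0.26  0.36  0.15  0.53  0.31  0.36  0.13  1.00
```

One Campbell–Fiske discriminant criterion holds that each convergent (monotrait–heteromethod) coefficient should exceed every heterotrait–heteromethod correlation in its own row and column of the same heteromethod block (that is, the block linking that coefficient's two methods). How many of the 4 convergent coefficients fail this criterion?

0

Convergent coefficients and their comparison sets:
RF (methods 1·2): 0.36 vs {0.14, 0.17, 0.14, 0.17, 0.26, 0.21} → pass.
Rum (methods 1·2): 0.48 vs {0.17, 0.14, 0.17, 0.14, 0.36, 0.30} → pass.
Emp (methods 1·2): 0.32 vs {0.17, 0.14, 0.14, 0.17, 0.15, 0.16} → pass.
Bur (methods 1·2): 0.53 vs {0.21, 0.26, 0.30, 0.36, 0.16, 0.15} → pass.
0 of 4 fail.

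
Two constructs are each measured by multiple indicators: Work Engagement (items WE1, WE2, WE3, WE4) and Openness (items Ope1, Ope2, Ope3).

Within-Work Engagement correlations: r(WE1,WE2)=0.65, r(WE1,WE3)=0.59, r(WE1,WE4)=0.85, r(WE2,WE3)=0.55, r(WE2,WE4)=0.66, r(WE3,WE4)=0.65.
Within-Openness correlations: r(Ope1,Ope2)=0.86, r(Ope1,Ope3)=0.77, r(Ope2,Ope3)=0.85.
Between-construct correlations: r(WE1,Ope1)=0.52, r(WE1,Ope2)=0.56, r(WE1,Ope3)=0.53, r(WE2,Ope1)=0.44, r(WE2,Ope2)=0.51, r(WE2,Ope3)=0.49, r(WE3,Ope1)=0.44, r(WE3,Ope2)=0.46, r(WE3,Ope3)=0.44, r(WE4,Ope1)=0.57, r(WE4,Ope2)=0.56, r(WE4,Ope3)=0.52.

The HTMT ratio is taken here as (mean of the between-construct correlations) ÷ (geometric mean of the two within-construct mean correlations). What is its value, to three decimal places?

0.682

Mean heterotrait r = 6.04/12 = 0.5033.
Mean within-WE = 3.95/6 = 0.6583; mean within-Ope = 2.48/3 = 0.8267.
Geometric mean = √(0.6583 × 0.8267) = 0.7377.
HTMT = 0.5033 / 0.7377 = 0.682.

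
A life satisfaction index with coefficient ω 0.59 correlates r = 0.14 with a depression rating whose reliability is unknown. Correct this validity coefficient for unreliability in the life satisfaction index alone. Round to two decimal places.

0.18

Single correction: r_c = r_obs / √r_xx = 0.14 / √0.59 = 0.14 / 0.7681 ≈ 0.18.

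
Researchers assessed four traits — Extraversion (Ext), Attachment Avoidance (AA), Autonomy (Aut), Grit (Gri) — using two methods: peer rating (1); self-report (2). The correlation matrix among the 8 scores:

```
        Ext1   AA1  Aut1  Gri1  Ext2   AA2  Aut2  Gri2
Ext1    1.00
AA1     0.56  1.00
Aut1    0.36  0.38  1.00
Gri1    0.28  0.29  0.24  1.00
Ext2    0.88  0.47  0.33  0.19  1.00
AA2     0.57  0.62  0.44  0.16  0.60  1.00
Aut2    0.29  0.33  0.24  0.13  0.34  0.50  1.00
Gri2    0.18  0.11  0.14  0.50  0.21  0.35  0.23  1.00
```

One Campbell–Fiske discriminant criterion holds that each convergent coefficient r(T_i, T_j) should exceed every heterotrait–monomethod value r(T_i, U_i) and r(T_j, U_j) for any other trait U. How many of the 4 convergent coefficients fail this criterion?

Each convergent coefficient versus the relevant comparison correlations:
Ext (methods 1·2): 0.88 vs {0.56, 0.60, 0.36, 0.34, 0.28, 0.21} → pass.
AA (methods 1·2): 0.62 vs {0.56, 0.60, 0.38, 0.50, 0.29, 0.35} → pass.
Aut (methods 1·2): 0.24 vs {0.36, 0.34, 0.38, 0.50, 0.24, 0.23} → fail.
Gri (methods 1·2): 0.50 vs {0.28, 0.21, 0.29, 0.35, 0.24, 0.23} → pass.
1 of 4 fail.

1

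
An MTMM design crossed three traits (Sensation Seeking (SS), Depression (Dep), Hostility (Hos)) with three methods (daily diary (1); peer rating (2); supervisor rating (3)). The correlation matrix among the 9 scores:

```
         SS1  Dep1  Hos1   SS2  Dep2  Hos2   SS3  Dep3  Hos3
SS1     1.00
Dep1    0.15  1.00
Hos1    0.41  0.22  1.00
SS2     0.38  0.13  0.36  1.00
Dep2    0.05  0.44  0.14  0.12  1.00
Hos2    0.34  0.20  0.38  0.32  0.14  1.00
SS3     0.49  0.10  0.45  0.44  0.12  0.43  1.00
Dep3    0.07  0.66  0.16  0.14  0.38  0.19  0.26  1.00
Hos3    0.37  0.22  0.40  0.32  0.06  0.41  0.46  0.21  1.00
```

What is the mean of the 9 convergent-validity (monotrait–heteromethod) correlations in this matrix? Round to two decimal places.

0.44

Convergent values: 0.38, 0.49, 0.44, 0.44, 0.66, 0.38, 0.38, 0.40, 0.41; mean = 3.98/9 = 0.44.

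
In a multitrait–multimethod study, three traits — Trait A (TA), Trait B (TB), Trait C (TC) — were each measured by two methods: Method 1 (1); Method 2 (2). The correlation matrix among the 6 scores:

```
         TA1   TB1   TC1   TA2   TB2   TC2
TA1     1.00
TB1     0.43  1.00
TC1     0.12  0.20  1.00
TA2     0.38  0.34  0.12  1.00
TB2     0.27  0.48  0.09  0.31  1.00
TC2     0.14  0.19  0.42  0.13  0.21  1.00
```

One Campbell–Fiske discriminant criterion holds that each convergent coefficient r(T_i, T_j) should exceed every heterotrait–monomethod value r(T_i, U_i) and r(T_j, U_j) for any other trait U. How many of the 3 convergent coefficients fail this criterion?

Checking each validity diagonal entry against its comparison values:
TA (methods 1·2): 0.38 vs {0.43, 0.31, 0.12, 0.13} → fail.
TB (methods 1·2): 0.48 vs {0.43, 0.31, 0.20, 0.21} → pass.
TC (methods 1·2): 0.42 vs {0.12, 0.13, 0.20, 0.21} → pass.
1 of 3 fail.

1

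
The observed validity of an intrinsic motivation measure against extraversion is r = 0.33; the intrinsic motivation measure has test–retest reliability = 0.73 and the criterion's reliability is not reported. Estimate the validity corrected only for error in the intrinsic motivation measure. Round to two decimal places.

Single correction: r_c = r_obs / √r_xx = 0.33 / √0.73 = 0.33 / 0.8544 ≈ 0.39.

0.39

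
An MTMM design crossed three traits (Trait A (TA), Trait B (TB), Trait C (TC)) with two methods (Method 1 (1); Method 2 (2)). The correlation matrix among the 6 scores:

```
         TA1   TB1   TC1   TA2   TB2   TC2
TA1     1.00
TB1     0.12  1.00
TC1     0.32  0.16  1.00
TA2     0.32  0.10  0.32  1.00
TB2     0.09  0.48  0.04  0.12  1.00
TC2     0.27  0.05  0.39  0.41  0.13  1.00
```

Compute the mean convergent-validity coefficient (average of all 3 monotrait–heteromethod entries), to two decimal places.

0.40

Convergent values: 0.32, 0.48, 0.39; mean = 1.19/3 = 0.40.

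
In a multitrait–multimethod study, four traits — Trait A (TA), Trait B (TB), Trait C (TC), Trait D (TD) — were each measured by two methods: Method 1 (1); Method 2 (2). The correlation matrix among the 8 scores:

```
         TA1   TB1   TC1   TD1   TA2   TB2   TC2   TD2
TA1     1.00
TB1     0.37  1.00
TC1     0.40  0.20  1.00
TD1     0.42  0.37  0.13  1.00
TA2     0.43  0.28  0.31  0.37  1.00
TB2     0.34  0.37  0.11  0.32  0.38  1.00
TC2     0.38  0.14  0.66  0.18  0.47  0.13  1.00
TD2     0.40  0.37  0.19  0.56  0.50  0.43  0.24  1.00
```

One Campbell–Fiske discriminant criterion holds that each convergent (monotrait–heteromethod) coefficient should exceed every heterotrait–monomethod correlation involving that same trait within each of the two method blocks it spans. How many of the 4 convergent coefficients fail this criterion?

2

Convergent coefficients and their comparison sets:
TA (methods 1·2): 0.43 vs {0.37, 0.38, 0.40, 0.47, 0.42, 0.50} → fail.
TB (methods 1·2): 0.37 vs {0.37, 0.38, 0.20, 0.13, 0.37, 0.43} → fail.
TC (methods 1·2): 0.66 vs {0.40, 0.47, 0.20, 0.13, 0.13, 0.24} → pass.
TD (methods 1·2): 0.56 vs {0.42, 0.50, 0.37, 0.43, 0.13, 0.24} → pass.
2 of 4 fail.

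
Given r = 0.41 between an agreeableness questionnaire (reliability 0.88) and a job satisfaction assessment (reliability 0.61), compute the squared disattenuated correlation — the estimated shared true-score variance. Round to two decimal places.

Disattenuated r = 0.41 / √(0.88 × 0.61) = 0.41 / 0.7327 = 0.5596.
Shared true-score variance = 0.5596² = 0.3132 ≈ 0.31.

0.31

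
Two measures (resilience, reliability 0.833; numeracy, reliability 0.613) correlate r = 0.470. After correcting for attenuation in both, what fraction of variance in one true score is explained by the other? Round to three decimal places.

Disattenuated r = 0.470 / √(0.833 × 0.613) = 0.470 / 0.7146 = 0.6577.
Shared true-score variance = 0.6577² = 0.4326 ≈ 0.433.

0.433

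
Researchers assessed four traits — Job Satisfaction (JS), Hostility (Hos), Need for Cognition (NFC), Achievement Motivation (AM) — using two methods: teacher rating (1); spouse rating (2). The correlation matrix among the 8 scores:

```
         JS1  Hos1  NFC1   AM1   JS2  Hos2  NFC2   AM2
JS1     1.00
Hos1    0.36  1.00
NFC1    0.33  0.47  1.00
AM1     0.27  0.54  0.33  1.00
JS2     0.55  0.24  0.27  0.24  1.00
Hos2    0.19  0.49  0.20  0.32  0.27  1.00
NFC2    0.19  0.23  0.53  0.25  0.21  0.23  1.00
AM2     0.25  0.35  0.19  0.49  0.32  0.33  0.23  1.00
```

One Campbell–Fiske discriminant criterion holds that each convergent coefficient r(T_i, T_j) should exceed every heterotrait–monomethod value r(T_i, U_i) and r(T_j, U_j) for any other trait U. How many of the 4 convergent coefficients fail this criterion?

2

Checking each validity diagonal entry against its comparison values:
JS (methods 1·2): 0.55 vs {0.36, 0.27, 0.33, 0.21, 0.27, 0.32} → pass.
Hos (methods 1·2): 0.49 vs {0.36, 0.27, 0.47, 0.23, 0.54, 0.33} → fail.
NFC (methods 1·2): 0.53 vs {0.33, 0.21, 0.47, 0.23, 0.33, 0.23} → pass.
AM (methods 1·2): 0.49 vs {0.27, 0.32, 0.54, 0.33, 0.33, 0.23} → fail.
2 of 4 fail.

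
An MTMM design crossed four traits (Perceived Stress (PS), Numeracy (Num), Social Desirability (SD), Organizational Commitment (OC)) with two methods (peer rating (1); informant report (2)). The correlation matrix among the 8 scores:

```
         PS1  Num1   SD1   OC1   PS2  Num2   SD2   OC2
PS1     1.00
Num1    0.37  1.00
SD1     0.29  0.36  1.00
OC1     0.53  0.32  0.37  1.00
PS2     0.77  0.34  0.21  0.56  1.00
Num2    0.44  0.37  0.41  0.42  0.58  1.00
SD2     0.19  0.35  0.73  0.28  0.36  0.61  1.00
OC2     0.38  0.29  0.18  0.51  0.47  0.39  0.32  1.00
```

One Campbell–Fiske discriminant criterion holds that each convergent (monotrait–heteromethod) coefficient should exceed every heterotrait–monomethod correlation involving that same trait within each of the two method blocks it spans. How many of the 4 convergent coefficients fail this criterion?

Convergent coefficients and their comparison sets:
PS (methods 1·2): 0.77 vs {0.37, 0.58, 0.29, 0.36, 0.53, 0.47} → pass.
Num (methods 1·2): 0.37 vs {0.37, 0.58, 0.36, 0.61, 0.32, 0.39} → fail.
SD (methods 1·2): 0.73 vs {0.29, 0.36, 0.36, 0.61, 0.37, 0.32} → pass.
OC (methods 1·2): 0.51 vs {0.53, 0.47, 0.32, 0.39, 0.37, 0.32} → fail.
2 of 4 fail.

2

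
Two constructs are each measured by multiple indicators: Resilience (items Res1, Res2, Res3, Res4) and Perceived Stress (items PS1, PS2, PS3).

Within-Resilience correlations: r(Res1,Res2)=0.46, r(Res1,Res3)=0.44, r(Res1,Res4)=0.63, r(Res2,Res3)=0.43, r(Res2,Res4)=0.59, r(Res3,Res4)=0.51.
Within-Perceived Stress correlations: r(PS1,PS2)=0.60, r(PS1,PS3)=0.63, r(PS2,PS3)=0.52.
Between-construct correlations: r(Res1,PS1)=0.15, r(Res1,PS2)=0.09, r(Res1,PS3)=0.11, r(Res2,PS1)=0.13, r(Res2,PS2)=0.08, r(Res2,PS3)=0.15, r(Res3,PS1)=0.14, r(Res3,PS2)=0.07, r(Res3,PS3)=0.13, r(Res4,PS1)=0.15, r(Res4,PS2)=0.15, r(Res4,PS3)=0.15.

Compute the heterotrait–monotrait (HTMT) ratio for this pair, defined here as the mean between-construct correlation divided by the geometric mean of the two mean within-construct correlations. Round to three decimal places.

Mean heterotrait r = 1.50/12 = 0.1250.
Mean within-Res = 3.06/6 = 0.5100; mean within-PS = 1.75/3 = 0.5833.
Geometric mean = √(0.5100 × 0.5833) = 0.5454.
HTMT = 0.1250 / 0.5454 = 0.229.

0.229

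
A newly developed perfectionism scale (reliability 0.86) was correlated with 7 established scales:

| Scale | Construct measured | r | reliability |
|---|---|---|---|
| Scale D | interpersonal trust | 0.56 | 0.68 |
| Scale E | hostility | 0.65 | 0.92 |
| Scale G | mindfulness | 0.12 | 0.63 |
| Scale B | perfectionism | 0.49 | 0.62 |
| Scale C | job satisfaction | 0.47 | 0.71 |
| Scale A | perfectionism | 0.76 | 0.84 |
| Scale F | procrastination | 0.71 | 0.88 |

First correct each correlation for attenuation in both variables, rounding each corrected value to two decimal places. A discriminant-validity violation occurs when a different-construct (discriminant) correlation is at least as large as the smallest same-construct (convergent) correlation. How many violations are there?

3

Disattenuated r (r / √(r_scale · r_new)):
  Scale D (disc): 0.56 / √(0.68·0.86) = 0.73
  Scale E (disc): 0.65 / √(0.92·0.86) = 0.73
  Scale G (disc): 0.12 / √(0.63·0.86) = 0.16
  Scale B (conv): 0.49 / √(0.62·0.86) = 0.67
  Scale C (disc): 0.47 / √(0.71·0.86) = 0.60
  Scale A (conv): 0.76 / √(0.84·0.86) = 0.89
  Scale F (disc): 0.71 / √(0.88·0.86) = 0.82
Smallest convergent = 0.67. Discriminant values: 0.73, 0.73, 0.16, 0.60, 0.82; count ≥ 0.67 → 3.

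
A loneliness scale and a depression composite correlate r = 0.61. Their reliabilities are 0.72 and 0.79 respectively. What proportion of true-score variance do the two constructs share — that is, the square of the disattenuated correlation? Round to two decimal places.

0.65

Disattenuated r = 0.61 / √(0.72 × 0.79) = 0.61 / 0.7542 = 0.8088.
Shared true-score variance = 0.8088² = 0.6542 ≈ 0.65.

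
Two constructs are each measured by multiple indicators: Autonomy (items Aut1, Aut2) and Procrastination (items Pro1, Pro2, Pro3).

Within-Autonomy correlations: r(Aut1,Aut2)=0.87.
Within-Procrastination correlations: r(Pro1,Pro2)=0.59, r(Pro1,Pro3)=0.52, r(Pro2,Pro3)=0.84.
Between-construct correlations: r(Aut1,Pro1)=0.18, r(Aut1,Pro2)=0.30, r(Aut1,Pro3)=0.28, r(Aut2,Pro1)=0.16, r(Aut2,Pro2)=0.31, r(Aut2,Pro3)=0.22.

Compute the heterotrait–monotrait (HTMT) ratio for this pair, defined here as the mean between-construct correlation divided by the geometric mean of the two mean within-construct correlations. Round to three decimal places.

0.321

Between-construct mean = 1.45/6 = 0.2417.
Mean within-Aut = 0.87/1 = 0.8700; mean within-Pro = 1.95/3 = 0.6500.
Geometric mean = √(0.8700 × 0.6500) = 0.7520.
HTMT = 0.2417 / 0.7520 = 0.321.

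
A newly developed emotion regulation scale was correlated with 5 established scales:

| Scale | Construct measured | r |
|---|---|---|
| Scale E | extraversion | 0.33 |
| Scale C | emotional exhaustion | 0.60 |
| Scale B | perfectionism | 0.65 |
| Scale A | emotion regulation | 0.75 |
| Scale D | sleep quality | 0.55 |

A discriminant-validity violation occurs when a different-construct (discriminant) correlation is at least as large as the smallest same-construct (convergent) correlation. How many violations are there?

0

Convergent (same construct = emotion regulation): Scale A.
Smallest convergent = 0.75. Discriminant values: 0.33, 0.60, 0.65, 0.55; count ≥ 0.75 → 0.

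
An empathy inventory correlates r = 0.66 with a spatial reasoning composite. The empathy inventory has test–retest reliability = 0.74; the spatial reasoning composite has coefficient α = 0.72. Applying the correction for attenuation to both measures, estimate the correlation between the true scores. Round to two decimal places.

r_true = r_obs / √(r_xx · r_yy) = 0.66 / √(0.74 × 0.72) = 0.66 / √0.5328 = 0.66 / 0.7299 ≈ 0.90.

0.90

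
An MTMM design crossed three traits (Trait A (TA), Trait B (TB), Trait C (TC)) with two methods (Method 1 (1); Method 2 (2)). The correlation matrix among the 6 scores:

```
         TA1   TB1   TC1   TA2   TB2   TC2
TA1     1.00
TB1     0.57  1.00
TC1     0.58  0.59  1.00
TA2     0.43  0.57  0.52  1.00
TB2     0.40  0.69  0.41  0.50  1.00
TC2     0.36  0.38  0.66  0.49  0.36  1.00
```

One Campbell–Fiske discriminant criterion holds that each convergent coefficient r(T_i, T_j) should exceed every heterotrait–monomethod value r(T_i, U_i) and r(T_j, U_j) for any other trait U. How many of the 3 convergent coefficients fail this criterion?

1

Convergent coefficients and their comparison sets:
TA (methods 1·2): 0.43 vs {0.57, 0.50, 0.58, 0.49} → fail.
TB (methods 1·2): 0.69 vs {0.57, 0.50, 0.59, 0.36} → pass.
TC (methods 1·2): 0.66 vs {0.58, 0.49, 0.59, 0.36} → pass.
1 of 3 fail.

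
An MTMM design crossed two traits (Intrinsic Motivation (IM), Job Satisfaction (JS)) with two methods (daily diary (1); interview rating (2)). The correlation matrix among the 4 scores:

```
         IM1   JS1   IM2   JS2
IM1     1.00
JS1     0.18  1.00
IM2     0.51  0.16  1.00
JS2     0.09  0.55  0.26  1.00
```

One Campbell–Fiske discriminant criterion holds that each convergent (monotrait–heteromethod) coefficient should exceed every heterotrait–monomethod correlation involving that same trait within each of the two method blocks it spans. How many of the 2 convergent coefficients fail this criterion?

Each convergent coefficient versus the relevant comparison correlations:
IM (methods 1·2): 0.51 vs {0.18, 0.26} → pass.
JS (methods 1·2): 0.55 vs {0.18, 0.26} → pass.
0 of 2 fail.

0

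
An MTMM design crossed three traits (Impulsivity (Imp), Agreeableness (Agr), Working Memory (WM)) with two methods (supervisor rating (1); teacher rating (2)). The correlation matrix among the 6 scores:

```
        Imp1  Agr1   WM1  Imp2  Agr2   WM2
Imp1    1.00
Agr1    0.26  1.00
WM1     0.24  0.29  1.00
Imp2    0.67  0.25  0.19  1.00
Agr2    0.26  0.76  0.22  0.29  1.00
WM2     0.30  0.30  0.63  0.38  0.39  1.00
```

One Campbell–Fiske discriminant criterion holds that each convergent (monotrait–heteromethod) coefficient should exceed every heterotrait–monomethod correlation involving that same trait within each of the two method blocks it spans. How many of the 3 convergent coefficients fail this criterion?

Checking each validity diagonal entry against its comparison values:
Imp (methods 1·2): 0.67 vs {0.26, 0.29, 0.24, 0.38} → pass.
Agr (methods 1·2): 0.76 vs {0.26, 0.29, 0.29, 0.39} → pass.
WM (methods 1·2): 0.63 vs {0.24, 0.38, 0.29, 0.39} → pass.
0 of 3 fail.

0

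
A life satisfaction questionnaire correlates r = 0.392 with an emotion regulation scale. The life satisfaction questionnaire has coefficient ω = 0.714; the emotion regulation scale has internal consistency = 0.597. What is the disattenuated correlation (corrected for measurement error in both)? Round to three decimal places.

r_true = r_obs / √(r_xx · r_yy) = 0.392 / √(0.714 × 0.597) = 0.392 / √0.426258 = 0.392 / 0.6529 ≈ 0.600.

0.600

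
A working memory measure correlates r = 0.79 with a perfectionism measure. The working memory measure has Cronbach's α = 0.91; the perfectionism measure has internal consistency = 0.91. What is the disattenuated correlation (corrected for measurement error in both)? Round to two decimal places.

r_true = r_obs / √(r_xx · r_yy) = 0.79 / √(0.91 × 0.91) = 0.79 / √0.8281 = 0.79 / 0.9100 ≈ 0.87.

0.87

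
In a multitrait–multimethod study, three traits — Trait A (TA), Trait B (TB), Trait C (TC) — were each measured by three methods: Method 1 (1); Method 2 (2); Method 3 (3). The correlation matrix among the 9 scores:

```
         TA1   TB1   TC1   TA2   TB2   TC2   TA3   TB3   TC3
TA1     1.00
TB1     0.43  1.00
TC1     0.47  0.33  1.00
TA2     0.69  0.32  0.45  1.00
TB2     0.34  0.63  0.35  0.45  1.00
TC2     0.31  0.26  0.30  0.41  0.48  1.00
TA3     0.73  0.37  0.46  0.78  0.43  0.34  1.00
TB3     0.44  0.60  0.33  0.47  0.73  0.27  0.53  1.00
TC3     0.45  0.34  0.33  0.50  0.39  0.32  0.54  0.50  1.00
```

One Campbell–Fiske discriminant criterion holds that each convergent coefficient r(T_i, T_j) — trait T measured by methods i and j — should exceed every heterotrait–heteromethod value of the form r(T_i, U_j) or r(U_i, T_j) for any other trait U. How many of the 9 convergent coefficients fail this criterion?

3

Checking each validity diagonal entry against its comparison values:
TA (methods 1·2): 0.69 vs {0.34, 0.32, 0.31, 0.45} → pass.
TA (methods 1·3): 0.73 vs {0.44, 0.37, 0.45, 0.46} → pass.
TA (methods 2·3): 0.78 vs {0.47, 0.43, 0.50, 0.34} → pass.
TB (methods 1·2): 0.63 vs {0.32, 0.34, 0.26, 0.35} → pass.
TB (methods 1·3): 0.60 vs {0.37, 0.44, 0.34, 0.33} → pass.
TB (methods 2·3): 0.73 vs {0.43, 0.47, 0.39, 0.27} → pass.
TC (methods 1·2): 0.30 vs {0.45, 0.31, 0.35, 0.26} → fail.
TC (methods 1·3): 0.33 vs {0.46, 0.45, 0.33, 0.34} → fail.
TC (methods 2·3): 0.32 vs {0.34, 0.50, 0.27, 0.39} → fail.
3 of 9 fail.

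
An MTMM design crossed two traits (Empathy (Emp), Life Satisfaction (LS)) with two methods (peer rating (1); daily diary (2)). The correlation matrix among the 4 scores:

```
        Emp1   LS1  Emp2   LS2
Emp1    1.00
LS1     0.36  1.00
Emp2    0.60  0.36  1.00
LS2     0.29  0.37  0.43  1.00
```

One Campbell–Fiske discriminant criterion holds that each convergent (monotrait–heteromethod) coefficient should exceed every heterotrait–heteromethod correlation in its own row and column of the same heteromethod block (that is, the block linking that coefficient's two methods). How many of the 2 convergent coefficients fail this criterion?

Each convergent coefficient versus the relevant comparison correlations:
Emp (methods 1·2): 0.60 vs {0.29, 0.36} → pass.
LS (methods 1·2): 0.37 vs {0.36, 0.29} → pass.
0 of 2 fail.

0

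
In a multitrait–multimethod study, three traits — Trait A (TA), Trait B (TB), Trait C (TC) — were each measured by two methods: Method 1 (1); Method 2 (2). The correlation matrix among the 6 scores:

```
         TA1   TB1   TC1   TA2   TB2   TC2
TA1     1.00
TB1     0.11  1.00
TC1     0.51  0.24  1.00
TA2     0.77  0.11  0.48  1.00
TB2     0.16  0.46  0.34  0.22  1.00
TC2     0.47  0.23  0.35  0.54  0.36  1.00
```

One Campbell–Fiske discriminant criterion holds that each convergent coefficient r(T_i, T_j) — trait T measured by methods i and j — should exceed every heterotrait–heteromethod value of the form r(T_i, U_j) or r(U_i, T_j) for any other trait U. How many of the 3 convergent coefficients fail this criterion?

1

Convergent coefficients and their comparison sets:
TA (methods 1·2): 0.77 vs {0.16, 0.11, 0.47, 0.48} → pass.
TB (methods 1·2): 0.46 vs {0.11, 0.16, 0.23, 0.34} → pass.
TC (methods 1·2): 0.35 vs {0.48, 0.47, 0.34, 0.23} → fail.
1 of 3 fail.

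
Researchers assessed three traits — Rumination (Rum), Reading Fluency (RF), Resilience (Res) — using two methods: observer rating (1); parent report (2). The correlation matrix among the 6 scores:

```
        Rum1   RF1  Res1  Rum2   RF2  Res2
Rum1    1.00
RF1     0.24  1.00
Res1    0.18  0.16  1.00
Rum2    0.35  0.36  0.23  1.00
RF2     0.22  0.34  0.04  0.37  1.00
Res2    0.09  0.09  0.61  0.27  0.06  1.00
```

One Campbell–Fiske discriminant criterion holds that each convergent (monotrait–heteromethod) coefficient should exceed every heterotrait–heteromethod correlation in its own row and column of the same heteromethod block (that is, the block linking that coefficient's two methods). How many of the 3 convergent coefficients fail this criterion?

2

Checking each validity diagonal entry against its comparison values:
Rum (methods 1·2): 0.35 vs {0.22, 0.36, 0.09, 0.23} → fail.
RF (methods 1·2): 0.34 vs {0.36, 0.22, 0.09, 0.04} → fail.
Res (methods 1·2): 0.61 vs {0.23, 0.09, 0.04, 0.09} → pass.
2 of 3 fail.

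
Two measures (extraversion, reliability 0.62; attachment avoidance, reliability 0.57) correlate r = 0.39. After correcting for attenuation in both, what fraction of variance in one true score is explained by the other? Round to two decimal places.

Disattenuated r = 0.39 / √(0.62 × 0.57) = 0.39 / 0.5945 = 0.6560.
Shared true-score variance = 0.6560² = 0.4303 ≈ 0.43.

0.43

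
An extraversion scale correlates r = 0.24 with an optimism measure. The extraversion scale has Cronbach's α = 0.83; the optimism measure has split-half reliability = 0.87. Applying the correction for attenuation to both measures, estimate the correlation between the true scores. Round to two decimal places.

r_true = r_obs / √(r_xx · r_yy) = 0.24 / √(0.83 × 0.87) = 0.24 / √0.7221 = 0.24 / 0.8498 ≈ 0.28.

0.28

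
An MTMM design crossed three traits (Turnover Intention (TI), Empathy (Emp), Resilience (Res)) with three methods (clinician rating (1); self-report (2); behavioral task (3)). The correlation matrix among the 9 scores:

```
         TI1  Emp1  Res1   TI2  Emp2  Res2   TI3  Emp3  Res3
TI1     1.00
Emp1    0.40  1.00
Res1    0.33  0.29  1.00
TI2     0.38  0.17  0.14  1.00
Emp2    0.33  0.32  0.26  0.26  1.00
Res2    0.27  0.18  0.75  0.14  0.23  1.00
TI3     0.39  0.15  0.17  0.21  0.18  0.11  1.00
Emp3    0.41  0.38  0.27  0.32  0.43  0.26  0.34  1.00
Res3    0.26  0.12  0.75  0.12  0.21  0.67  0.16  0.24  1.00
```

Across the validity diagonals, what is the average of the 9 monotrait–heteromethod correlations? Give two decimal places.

0.48

Convergent values: 0.38, 0.39, 0.21, 0.32, 0.38, 0.43, 0.75, 0.75, 0.67; mean = 4.28/9 = 0.48.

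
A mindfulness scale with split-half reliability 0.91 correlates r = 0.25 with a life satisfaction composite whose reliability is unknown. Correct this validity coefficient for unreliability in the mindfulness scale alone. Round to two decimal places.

Single correction: r_c = r_obs / √r_xx = 0.25 / √0.91 = 0.25 / 0.9539 ≈ 0.26.

0.26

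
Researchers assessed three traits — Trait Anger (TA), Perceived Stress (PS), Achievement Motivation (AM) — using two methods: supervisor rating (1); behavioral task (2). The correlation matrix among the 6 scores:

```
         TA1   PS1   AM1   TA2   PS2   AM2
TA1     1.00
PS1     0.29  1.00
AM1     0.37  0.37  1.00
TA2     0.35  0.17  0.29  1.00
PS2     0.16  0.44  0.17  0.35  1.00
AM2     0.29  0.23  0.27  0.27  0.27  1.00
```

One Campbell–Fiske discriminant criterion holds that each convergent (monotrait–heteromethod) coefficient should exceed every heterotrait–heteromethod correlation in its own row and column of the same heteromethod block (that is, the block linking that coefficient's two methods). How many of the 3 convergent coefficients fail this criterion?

Convergent coefficients and their comparison sets:
TA (methods 1·2): 0.35 vs {0.16, 0.17, 0.29, 0.29} → pass.
PS (methods 1·2): 0.44 vs {0.17, 0.16, 0.23, 0.17} → pass.
AM (methods 1·2): 0.27 vs {0.29, 0.29, 0.17, 0.23} → fail.
1 of 3 fail.

1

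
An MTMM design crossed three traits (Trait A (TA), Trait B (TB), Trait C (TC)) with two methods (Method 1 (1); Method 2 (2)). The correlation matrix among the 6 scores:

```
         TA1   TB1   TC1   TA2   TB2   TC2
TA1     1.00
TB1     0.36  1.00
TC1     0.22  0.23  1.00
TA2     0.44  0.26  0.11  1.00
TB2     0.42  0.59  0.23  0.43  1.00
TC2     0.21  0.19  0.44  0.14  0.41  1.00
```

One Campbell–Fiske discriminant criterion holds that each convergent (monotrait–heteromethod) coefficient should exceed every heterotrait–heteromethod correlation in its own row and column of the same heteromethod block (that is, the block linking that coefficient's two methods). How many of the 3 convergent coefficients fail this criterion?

0

Each convergent coefficient versus the relevant comparison correlations:
TA (methods 1·2): 0.44 vs {0.42, 0.26, 0.21, 0.11} → pass.
TB (methods 1·2): 0.59 vs {0.26, 0.42, 0.19, 0.23} → pass.
TC (methods 1·2): 0.44 vs {0.11, 0.21, 0.23, 0.19} → pass.
0 of 3 fail.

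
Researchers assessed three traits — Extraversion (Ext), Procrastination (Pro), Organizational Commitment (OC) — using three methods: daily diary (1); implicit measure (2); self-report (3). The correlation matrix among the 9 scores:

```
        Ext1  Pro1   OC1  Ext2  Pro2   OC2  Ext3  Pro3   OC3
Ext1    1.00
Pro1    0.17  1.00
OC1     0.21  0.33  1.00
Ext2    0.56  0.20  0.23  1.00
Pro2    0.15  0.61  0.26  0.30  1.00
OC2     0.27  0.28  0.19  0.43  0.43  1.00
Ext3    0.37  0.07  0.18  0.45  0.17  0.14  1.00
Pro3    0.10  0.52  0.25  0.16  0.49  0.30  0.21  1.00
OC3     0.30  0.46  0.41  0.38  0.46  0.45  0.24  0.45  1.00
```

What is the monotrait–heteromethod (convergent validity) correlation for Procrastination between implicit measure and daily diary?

Same trait (Pro), different methods: r(Pro2, Pro1) = 0.61.

0.61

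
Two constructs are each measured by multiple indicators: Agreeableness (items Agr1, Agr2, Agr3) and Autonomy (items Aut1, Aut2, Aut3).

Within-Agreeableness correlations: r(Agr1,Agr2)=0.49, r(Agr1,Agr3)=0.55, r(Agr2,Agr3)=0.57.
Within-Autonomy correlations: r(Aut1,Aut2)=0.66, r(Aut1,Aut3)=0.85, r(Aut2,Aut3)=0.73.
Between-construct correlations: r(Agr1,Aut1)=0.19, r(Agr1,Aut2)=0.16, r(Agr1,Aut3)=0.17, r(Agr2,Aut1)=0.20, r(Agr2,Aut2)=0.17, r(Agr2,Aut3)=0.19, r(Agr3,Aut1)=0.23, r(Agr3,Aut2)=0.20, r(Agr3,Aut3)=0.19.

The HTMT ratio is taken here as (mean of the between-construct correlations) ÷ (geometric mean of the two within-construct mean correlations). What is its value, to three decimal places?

Between-construct mean = 1.70/9 = 0.1889.
Mean within-Agr = 1.61/3 = 0.5367; mean within-Aut = 2.24/3 = 0.7467.
Geometric mean = √(0.5367 × 0.7467) = 0.6331.
HTMT = 0.1889 / 0.6331 = 0.298.

0.298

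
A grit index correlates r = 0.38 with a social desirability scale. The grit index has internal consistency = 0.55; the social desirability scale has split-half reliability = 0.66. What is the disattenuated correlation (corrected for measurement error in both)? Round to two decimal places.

0.63

r_true = r_obs / √(r_xx · r_yy) = 0.38 / √(0.55 × 0.66) = 0.38 / √0.3630 = 0.38 / 0.6025 ≈ 0.63.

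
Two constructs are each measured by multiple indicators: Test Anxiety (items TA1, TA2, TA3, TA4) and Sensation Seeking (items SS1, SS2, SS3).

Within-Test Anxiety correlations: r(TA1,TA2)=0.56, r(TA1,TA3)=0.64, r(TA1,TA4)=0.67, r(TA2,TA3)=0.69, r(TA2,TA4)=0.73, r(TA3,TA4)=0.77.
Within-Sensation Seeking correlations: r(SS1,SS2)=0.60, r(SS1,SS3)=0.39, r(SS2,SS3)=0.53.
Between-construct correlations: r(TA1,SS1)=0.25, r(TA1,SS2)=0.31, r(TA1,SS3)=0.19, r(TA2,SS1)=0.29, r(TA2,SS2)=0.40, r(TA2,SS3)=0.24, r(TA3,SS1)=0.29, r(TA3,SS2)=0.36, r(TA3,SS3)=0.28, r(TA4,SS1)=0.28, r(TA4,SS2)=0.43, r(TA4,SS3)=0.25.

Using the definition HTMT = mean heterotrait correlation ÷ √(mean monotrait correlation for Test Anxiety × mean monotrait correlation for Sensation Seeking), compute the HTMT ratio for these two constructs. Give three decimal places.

0.508

Mean heterotrait r = 3.57/12 = 0.2975.
Mean within-TA = 4.06/6 = 0.6767; mean within-SS = 1.52/3 = 0.5067.
Geometric mean = √(0.6767 × 0.5067) = 0.5856.
HTMT = 0.2975 / 0.5856 = 0.508.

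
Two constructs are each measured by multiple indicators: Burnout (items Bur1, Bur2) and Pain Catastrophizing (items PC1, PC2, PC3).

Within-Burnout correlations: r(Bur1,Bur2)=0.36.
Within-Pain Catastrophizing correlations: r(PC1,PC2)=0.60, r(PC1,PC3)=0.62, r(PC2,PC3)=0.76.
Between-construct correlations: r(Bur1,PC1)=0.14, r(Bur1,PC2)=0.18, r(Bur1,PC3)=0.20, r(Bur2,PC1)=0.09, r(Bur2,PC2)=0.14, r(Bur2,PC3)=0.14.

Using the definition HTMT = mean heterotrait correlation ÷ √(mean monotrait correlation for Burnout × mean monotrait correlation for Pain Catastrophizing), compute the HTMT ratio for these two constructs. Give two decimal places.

0.30

Mean between = 0.89/6 = 0.1483.
Mean within-Bur = 0.36/1 = 0.3600; mean within-PC = 1.98/3 = 0.6600.
Geometric mean = √(0.3600 × 0.6600) = 0.4874.
HTMT = 0.1483 / 0.4874 = 0.30.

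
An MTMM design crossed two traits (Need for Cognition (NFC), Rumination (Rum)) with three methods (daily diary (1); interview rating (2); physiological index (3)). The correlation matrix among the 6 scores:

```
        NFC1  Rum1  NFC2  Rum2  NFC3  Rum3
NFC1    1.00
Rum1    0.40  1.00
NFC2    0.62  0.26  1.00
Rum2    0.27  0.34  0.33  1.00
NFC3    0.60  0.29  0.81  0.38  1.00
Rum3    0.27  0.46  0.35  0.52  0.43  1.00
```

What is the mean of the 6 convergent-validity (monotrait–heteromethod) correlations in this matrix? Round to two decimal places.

Convergent values: 0.62, 0.60, 0.81, 0.34, 0.46, 0.52; mean = 3.35/6 = 0.56.

0.56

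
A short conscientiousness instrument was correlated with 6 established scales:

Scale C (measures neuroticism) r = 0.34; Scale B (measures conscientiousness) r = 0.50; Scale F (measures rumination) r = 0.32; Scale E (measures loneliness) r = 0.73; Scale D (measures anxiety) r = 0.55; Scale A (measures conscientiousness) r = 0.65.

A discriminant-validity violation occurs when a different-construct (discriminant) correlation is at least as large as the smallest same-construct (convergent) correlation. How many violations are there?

Convergent (same construct = conscientiousness): Scale B, Scale A.
Smallest convergent = 0.50. Discriminant values: 0.34, 0.32, 0.73, 0.55; count ≥ 0.50 → 2.

2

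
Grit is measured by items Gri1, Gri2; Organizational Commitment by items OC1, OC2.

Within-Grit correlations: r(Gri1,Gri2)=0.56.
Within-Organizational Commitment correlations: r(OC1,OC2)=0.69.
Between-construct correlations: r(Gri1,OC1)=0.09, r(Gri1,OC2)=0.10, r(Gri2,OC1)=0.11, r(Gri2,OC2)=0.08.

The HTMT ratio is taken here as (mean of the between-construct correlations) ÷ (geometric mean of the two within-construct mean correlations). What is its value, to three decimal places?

Mean heterotrait r = 0.38/4 = 0.0950.
Mean within-Gri = 0.56/1 = 0.5600; mean within-OC = 0.69/1 = 0.6900.
Geometric mean = √(0.5600 × 0.6900) = 0.6216.
HTMT = 0.0950 / 0.6216 = 0.153.

0.153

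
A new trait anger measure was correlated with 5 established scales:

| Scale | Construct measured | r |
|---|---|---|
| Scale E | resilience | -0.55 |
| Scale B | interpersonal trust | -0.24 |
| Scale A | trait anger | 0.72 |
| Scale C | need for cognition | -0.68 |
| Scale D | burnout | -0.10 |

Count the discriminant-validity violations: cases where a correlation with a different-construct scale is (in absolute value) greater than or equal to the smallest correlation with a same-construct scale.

Convergent (same construct = trait anger): Scale A.
Smallest convergent = 0.72. Discriminant |r|: 0.55, 0.24, 0.68, 0.10; count ≥ 0.72 → 0.

0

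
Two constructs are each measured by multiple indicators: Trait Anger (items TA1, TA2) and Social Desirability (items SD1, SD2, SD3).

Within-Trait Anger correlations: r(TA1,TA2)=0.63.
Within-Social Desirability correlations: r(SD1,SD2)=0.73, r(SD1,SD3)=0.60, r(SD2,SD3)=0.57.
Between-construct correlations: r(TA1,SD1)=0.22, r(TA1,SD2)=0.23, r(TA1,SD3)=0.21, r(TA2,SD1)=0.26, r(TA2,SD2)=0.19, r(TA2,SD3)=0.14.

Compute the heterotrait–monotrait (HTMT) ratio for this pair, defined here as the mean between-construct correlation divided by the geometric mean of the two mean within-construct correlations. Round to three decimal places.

Mean heterotrait r = 1.25/6 = 0.2083.
Mean within-TA = 0.63/1 = 0.6300; mean within-SD = 1.90/3 = 0.6333.
Geometric mean = √(0.6300 × 0.6333) = 0.6316.
HTMT = 0.2083 / 0.6316 = 0.330.

0.330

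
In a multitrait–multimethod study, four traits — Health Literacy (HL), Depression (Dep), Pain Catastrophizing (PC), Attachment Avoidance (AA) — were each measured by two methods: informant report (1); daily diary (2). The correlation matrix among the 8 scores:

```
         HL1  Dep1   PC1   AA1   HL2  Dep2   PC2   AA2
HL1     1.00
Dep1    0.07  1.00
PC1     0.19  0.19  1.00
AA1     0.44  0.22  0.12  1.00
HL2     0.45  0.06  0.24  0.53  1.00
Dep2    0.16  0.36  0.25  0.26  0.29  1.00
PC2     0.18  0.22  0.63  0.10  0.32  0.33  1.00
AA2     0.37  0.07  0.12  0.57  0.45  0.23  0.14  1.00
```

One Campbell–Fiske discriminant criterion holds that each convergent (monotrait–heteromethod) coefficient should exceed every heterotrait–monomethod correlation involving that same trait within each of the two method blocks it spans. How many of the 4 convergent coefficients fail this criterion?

Checking each validity diagonal entry against its comparison values:
HL (methods 1·2): 0.45 vs {0.07, 0.29, 0.19, 0.32, 0.44, 0.45} → fail.
Dep (methods 1·2): 0.36 vs {0.07, 0.29, 0.19, 0.33, 0.22, 0.23} → pass.
PC (methods 1·2): 0.63 vs {0.19, 0.32, 0.19, 0.33, 0.12, 0.14} → pass.
AA (methods 1·2): 0.57 vs {0.44, 0.45, 0.22, 0.23, 0.12, 0.14} → pass.
1 of 4 fail.

1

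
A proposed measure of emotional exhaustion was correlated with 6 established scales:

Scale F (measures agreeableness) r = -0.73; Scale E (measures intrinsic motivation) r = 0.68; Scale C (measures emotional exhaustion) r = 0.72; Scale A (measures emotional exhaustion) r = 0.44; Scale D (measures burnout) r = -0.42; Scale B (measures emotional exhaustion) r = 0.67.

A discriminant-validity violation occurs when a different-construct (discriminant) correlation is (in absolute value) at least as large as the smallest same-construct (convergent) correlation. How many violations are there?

Convergent (same construct = emotional exhaustion): Scale C, Scale A, Scale B.
Smallest convergent = 0.44. Discriminant |r|: 0.73, 0.68, 0.42; count ≥ 0.44 → 2.

2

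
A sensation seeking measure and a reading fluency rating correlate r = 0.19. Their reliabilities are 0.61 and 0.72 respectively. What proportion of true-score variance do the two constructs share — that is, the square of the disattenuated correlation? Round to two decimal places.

Disattenuated r = 0.19 / √(0.61 × 0.72) = 0.19 / 0.6627 = 0.2867.
Shared true-score variance = 0.2867² = 0.0822 ≈ 0.08.

0.08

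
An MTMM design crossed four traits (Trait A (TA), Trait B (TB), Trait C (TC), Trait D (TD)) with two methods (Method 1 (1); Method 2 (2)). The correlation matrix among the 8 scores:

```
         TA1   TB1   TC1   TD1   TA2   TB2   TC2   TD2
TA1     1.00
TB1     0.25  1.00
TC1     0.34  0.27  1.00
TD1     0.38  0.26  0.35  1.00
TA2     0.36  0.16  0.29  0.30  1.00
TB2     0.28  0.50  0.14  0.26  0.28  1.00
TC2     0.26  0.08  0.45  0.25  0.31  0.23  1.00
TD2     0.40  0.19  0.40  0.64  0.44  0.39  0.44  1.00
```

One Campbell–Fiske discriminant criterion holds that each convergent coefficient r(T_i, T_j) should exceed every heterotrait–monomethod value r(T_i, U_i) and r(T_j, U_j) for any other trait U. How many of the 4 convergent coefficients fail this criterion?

Convergent coefficients and their comparison sets:
TA (methods 1·2): 0.36 vs {0.25, 0.28, 0.34, 0.31, 0.38, 0.44} → fail.
TB (methods 1·2): 0.50 vs {0.25, 0.28, 0.27, 0.23, 0.26, 0.39} → pass.
TC (methods 1·2): 0.45 vs {0.34, 0.31, 0.27, 0.23, 0.35, 0.44} → pass.
TD (methods 1·2): 0.64 vs {0.38, 0.44, 0.26, 0.39, 0.35, 0.44} → pass.
1 of 4 fail.

1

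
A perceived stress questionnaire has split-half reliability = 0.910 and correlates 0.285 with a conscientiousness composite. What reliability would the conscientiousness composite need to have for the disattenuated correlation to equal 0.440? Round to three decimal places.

r_true = r_obs / √(r_xx · r_yy) ⇒ 0.440 = 0.285 / √(0.910 · r_yy).
√(0.910 · r_yy) = 0.285 / 0.440 = 0.6477; 0.910 · r_yy = 0.4195; r_yy = 0.4195 / 0.910 ≈ 0.461.

0.461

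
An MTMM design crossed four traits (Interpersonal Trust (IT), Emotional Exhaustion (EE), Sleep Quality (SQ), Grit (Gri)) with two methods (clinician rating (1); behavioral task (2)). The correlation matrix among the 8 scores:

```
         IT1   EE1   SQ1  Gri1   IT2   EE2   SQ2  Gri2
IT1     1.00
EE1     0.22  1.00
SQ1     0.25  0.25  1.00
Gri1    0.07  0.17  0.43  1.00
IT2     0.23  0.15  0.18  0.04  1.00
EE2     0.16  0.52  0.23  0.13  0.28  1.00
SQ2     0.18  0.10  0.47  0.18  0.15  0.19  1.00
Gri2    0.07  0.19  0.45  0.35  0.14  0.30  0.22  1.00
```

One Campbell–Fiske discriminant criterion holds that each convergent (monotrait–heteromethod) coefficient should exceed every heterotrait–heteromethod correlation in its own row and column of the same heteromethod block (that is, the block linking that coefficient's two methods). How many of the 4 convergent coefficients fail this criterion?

Convergent coefficients and their comparison sets:
IT (methods 1·2): 0.23 vs {0.16, 0.15, 0.18, 0.18, 0.07, 0.04} → pass.
EE (methods 1·2): 0.52 vs {0.15, 0.16, 0.10, 0.23, 0.19, 0.13} → pass.
SQ (methods 1·2): 0.47 vs {0.18, 0.18, 0.23, 0.10, 0.45, 0.18} → pass.
Gri (methods 1·2): 0.35 vs {0.04, 0.07, 0.13, 0.19, 0.18, 0.45} → fail.
1 of 4 fail.

1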